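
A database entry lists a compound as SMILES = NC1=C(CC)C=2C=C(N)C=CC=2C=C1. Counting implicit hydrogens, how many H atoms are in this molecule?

Walk through each heavy atom and fill implicit hydrogens from standard valence (C 4, N 3, O 2, S 2, halogen 1):
  atom 1: N, bond orders sum to 1 (valence 3) → 2 H
  atom 2: C, bond orders sum to 4 (valence 4) → 0 H
  atom 3: C, bond orders sum to 4 (valence 4) → 0 H
  atom 4: C, bond orders sum to 2 (valence 4) → 2 H
  atom 5: C, bond orders sum to 1 (valence 4) → 3 H
  atom 6: C, bond orders sum to 4 (valence 4) → 0 H
  atom 7: C, bond orders sum to 3 (valence 4) → 1 H
  atom 8: C, bond orders sum to 4 (valence 4) → 0 H
  atom 9: N, bond orders sum to 1 (valence 3) → 2 H
  atom 10: C, bond orders sum to 3 (valence 4) → 1 H
  atom 11: C, bond orders sum to 3 (valence 4) → 1 H
  atom 12: C, bond orders sum to 4 (valence 4) → 0 H
  atom 13: C, bond orders sum to 3 (valence 4) → 1 H
  atom 14: C, bond orders sum to 3 (valence 4) → 1 H
Total hydrogens: 14.

14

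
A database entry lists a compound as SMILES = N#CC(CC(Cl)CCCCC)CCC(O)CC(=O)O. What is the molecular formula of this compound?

Walk through each heavy atom and fill implicit hydrogens from standard valence (C 4, N 3, O 2, S 2, halogen 1):
  atom 1: N, bond orders sum to 3 (valence 3) → 0 H
  atom 2: C, bond orders sum to 4 (valence 4) → 0 H
  atom 3: C, bond orders sum to 3 (valence 4) → 1 H
  atom 4: C, bond orders sum to 2 (valence 4) → 2 H
  atom 5: C, bond orders sum to 3 (valence 4) → 1 H
  atom 6: Cl (halogen, monovalent) → 0 H
  atom 7: C, bond orders sum to 2 (valence 4) → 2 H
  atom 8: C, bond orders sum to 2 (valence 4) → 2 H
  atom 9: C, bond orders sum to 2 (valence 4) → 2 H
  atom 10: C, bond orders sum to 2 (valence 4) → 2 H
  atom 11: C, bond orders sum to 1 (valence 4) → 3 H
  atom 12: C, bond orders sum to 2 (valence 4) → 2 H
  atom 13: C, bond orders sum to 2 (valence 4) → 2 H
  atom 14: C, bond orders sum to 3 (valence 4) → 1 H
  atom 15: O, bond orders sum to 1 (valence 2) → 1 H
  atom 16: C, bond orders sum to 2 (valence 4) → 2 H
  atom 17: C, bond orders sum to 4 (valence 4) → 0 H
  atom 18: O, bond orders sum to 2 (valence 2) → 0 H
  atom 19: O, bond orders sum to 1 (valence 2) → 1 H
Totals → C:14, H:24, Cl:1, N:1, O:3.
In Hill order: C14H24ClNO3.

C14H24ClNO3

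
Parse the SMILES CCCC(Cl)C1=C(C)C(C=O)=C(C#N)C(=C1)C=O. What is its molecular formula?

Walk through each heavy atom and fill implicit hydrogens from standard valence (C 4, N 3, O 2, S 2, halogen 1):
  atom 1: C, bond orders sum to 1 (valence 4) → 3 H
  atom 2: C, bond orders sum to 2 (valence 4) → 2 H
  atom 3: C, bond orders sum to 2 (valence 4) → 2 H
  atom 4: C, bond orders sum to 3 (valence 4) → 1 H
  atom 5: Cl (halogen, monovalent) → 0 H
  atom 6: C, bond orders sum to 4 (valence 4) → 0 H
  atom 7: C, bond orders sum to 4 (valence 4) → 0 H
  atom 8: C, bond orders sum to 1 (valence 4) → 3 H
  atom 9: C, bond orders sum to 4 (valence 4) → 0 H
  atom 10: C, bond orders sum to 3 (valence 4) → 1 H
  atom 11: O, bond orders sum to 2 (valence 2) → 0 H
  atom 12: C, bond orders sum to 4 (valence 4) → 0 H
  atom 13: C, bond orders sum to 4 (valence 4) → 0 H
  atom 14: N, bond orders sum to 3 (valence 3) → 0 H
  atom 15: C, bond orders sum to 4 (valence 4) → 0 H
  atom 16: C, bond orders sum to 3 (valence 4) → 1 H
  atom 17: C, bond orders sum to 3 (valence 4) → 1 H
  atom 18: O, bond orders sum to 2 (valence 2) → 0 H
Totals → C:14, H:14, Cl:1, N:1, O:2.

C14H14ClNO2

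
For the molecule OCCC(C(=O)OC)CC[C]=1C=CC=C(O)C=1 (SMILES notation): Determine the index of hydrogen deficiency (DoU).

5

Molecular formula: C13H18O4.
DoU = (2C + 2 + N − H − X) / 2, where X is the halogen count and O/S are ignored.
    = (2·13 + 2 + 0 − 18 − 0) / 2 = 10 / 2 = 5.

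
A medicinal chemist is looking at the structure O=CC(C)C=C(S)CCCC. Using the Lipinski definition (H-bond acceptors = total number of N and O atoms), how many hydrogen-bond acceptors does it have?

1

N atoms: 0; O atoms: 1.
Lipinski HBA = 0 + 1 = 1.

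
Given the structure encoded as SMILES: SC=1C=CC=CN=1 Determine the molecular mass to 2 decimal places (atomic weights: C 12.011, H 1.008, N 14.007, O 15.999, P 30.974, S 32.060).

First, the molecular formula is C5H5NS (counting implicit H from valence).
  C: 5 × 12.011 = 60.055
  H: 5 × 1.008 = 5.040
  N: 1 × 14.007 = 14.007
  S: 1 × 32.060 = 32.060
Sum: 5×12.011 + 5×1.008 + 1×14.007 + 1×32.060 = 111.162 → 111.16 g/mol.

111.16 g/mol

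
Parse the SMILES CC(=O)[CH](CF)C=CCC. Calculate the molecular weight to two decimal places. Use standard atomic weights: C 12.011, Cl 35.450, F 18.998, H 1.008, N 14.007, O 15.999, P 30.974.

First, the molecular formula is C8H13FO (counting implicit H from valence).
  C: 8 × 12.011 = 96.088
  F: 1 × 18.998 = 18.998
  H: 13 × 1.008 = 13.104
  O: 1 × 15.999 = 15.999
Sum: 8×12.011 + 1×18.998 + 13×1.008 + 1×15.999 = 144.189 → 144.19 g/mol.

144.19 g/mol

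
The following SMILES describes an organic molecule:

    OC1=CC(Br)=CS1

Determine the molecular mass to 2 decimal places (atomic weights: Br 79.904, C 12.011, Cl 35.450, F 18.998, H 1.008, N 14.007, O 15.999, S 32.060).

First, the molecular formula is C4H3BrOS (counting implicit H from valence).
  Br: 1 × 79.904 = 79.904
  C: 4 × 12.011 = 48.044
  H: 3 × 1.008 = 3.024
  O: 1 × 15.999 = 15.999
  S: 1 × 32.060 = 32.060
Sum: 1×79.904 + 4×12.011 + 3×1.008 + 1×15.999 + 1×32.060 = 179.031 → 179.03 g/mol.

179.03 g/mol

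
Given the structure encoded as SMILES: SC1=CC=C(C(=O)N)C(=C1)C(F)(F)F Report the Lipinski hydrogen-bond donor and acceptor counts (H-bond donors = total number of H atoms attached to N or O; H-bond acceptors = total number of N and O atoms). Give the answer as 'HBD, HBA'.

2, 2

Donors: find every N or O and count the H atoms it carries.
  atom 7 (O): bond orders sum to 2 → 0 H
  atom 8 (N): bond orders sum to 1 → 2 H
Lipinski HBD = 2.
Acceptors: N atoms = 1, O atoms = 1 → HBA = 2.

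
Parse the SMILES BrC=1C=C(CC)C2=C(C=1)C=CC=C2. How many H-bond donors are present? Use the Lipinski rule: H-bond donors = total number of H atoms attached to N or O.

Donors: find every N or O and count the H atoms it carries.
  (no N or O atoms present)
Lipinski HBD = 0.

0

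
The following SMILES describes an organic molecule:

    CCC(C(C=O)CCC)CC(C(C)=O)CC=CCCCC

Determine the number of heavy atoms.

Every atom symbol written in the SMILES (organic subset) is one heavy atom; implicit H are not written.
Heavy atoms by element → C:19, O:2.
Total: 21.

21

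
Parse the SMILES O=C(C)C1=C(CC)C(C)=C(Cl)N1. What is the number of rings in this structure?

1

In SMILES, each pair of matching ring-closure digits denotes one ring-closing bond; the number of such bonds equals the number of independent rings.
Ring-closure bonds here: 1.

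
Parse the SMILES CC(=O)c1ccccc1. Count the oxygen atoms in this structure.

Scan the SMILES for O atoms (remember two-letter symbols like Cl and Br are single atoms).
Oxygen count: 1.

1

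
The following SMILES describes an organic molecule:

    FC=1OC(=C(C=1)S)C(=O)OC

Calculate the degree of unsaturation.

4

Degree of unsaturation = (number of rings) + (number of π bonds).
Ring closures in the SMILES: 1.
π bonds: 3 double bonds (each 1 DoU) → 3 DoU from unsaturation.
Total DoU = 1 + 3 = 4.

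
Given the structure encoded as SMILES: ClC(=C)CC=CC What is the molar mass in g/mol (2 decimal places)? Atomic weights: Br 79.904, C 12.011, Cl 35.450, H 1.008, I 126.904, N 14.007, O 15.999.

First, the molecular formula is C6H9Cl (counting implicit H from valence).
  C: 6 × 12.011 = 72.066
  Cl: 1 × 35.450 = 35.450
  H: 9 × 1.008 = 9.072
Sum: 6×12.011 + 1×35.450 + 9×1.008 = 116.588 → 116.59 g/mol.

116.59 g/mol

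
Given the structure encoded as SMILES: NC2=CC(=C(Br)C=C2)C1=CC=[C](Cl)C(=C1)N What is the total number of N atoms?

Scan the SMILES for N atoms (remember two-letter symbols like Cl and Br are single atoms).
Nitrogen count: 2.

2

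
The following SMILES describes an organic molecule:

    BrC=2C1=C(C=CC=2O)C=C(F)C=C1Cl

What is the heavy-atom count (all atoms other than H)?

Every atom symbol written in the SMILES (organic subset) is one heavy atom; implicit H are not written.
Heavy atoms by element → Br:1, C:10, Cl:1, F:1, O:1.
Total: 14.

14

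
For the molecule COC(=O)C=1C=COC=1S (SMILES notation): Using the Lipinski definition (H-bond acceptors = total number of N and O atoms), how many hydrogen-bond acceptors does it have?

N atoms: 0; O atoms: 3.
Lipinski HBA = 0 + 3 = 3.

3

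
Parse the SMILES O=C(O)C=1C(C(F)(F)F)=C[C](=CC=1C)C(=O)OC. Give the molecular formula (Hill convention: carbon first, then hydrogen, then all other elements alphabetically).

Walk through each heavy atom and fill implicit hydrogens from standard valence (C 4, N 3, O 2, S 2, halogen 1):
  atom 1: O, bond orders sum to 2 (valence 2) → 0 H
  atom 2: C, bond orders sum to 4 (valence 4) → 0 H
  atom 3: O, bond orders sum to 1 (valence 2) → 1 H
  atom 4: C, bond orders sum to 4 (valence 4) → 0 H
  atom 5: C, bond orders sum to 4 (valence 4) → 0 H
  atom 6: C, bond orders sum to 4 (valence 4) → 0 H
  atom 7: F (halogen, monovalent) → 0 H
  atom 8: F (halogen, monovalent) → 0 H
  atom 9: F (halogen, monovalent) → 0 H
  atom 10: C, bond orders sum to 3 (valence 4) → 1 H
  atom 11: C with explicit H count 0
  atom 12: C, bond orders sum to 3 (valence 4) → 1 H
  atom 13: C, bond orders sum to 4 (valence 4) → 0 H
  atom 14: C, bond orders sum to 1 (valence 4) → 3 H
  atom 15: C, bond orders sum to 4 (valence 4) → 0 H
  atom 16: O, bond orders sum to 2 (valence 2) → 0 H
  atom 17: O, bond orders sum to 2 (valence 2) → 0 H
  atom 18: C, bond orders sum to 1 (valence 4) → 3 H
Totals → C:11, H:9, F:3, O:4.

C11H9F3O4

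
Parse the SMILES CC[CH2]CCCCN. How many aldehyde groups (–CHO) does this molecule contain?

Scan the SMILES for the aldehyde motif — none present.
Groups that are present: 1 primary amine.

0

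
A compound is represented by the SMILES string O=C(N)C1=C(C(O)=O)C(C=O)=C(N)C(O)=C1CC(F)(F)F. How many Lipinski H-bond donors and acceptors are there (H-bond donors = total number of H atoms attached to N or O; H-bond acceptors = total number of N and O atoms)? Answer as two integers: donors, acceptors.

6, 7

Donors: find every N or O and count the H atoms it carries.
  atom 1 (O): bond orders sum to 2 → 0 H
  atom 3 (N): bond orders sum to 1 → 2 H
  atom 7 (O): bond orders sum to 1 → 1 H
  atom 8 (O): bond orders sum to 2 → 0 H
  atom 11 (O): bond orders sum to 2 → 0 H
  atom 13 (N): bond orders sum to 1 → 2 H
  atom 15 (O): bond orders sum to 1 → 1 H
Lipinski HBD = 6.
Acceptors: N atoms = 2, O atoms = 5 → HBA = 7.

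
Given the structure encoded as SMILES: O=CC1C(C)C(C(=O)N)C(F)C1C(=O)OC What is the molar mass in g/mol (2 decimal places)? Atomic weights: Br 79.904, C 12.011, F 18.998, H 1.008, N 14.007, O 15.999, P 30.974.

231.22 g/mol

First, the molecular formula is C10H14FNO4 (counting implicit H from valence).
  C: 10 × 12.011 = 120.110
  F: 1 × 18.998 = 18.998
  H: 14 × 1.008 = 14.112
  N: 1 × 14.007 = 14.007
  O: 4 × 15.999 = 63.996
Sum: 10×12.011 + 1×18.998 + 14×1.008 + 1×14.007 + 4×15.999 = 231.223 → 231.22 g/mol.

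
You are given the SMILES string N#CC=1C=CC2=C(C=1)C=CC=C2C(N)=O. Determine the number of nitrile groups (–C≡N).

The nitrile motif appears at heavy-atom position 2 in the SMILES.
Other groups present: 1 amide.
Nitrile count: 1.

1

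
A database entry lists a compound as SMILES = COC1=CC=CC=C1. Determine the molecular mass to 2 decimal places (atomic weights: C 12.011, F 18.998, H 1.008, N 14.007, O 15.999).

First, the molecular formula is C7H8O (counting implicit H from valence).
  C: 7 × 12.011 = 84.077
  H: 8 × 1.008 = 8.064
  O: 1 × 15.999 = 15.999
Sum: 7×12.011 + 8×1.008 + 1×15.999 = 108.140 → 108.14 g/mol.

108.14 g/mol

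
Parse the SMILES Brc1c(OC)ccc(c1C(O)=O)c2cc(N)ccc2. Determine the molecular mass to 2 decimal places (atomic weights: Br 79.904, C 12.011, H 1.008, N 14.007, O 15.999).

First, the molecular formula is C14H12BrNO3 (counting implicit H from valence).
  Br: 1 × 79.904 = 79.904
  C: 14 × 12.011 = 168.154
  H: 12 × 1.008 = 12.096
  N: 1 × 14.007 = 14.007
  O: 3 × 15.999 = 47.997
Sum: 1×79.904 + 14×12.011 + 12×1.008 + 1×14.007 + 3×15.999 = 322.158 → 322.16 g/mol.

322.16 g/mol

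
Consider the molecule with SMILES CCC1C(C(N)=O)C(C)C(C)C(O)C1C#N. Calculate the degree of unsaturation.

Molecular formula: C12H20N2O2.
DoU = (2C + 2 + N − H − X) / 2, where X is the halogen count and O/S are ignored.
    = (2·12 + 2 + 2 − 20 − 0) / 2 = 8 / 2 = 4.

4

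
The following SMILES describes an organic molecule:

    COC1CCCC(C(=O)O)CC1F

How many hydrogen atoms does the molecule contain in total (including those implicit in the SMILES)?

15

Walk through each heavy atom and fill implicit hydrogens from standard valence (C 4, N 3, O 2, S 2, halogen 1):
  atom 1: C, bond orders sum to 1 (valence 4) → 3 H
  atom 2: O, bond orders sum to 2 (valence 2) → 0 H
  atom 3: C, bond orders sum to 3 (valence 4) → 1 H
  atom 4: C, bond orders sum to 2 (valence 4) → 2 H
  atom 5: C, bond orders sum to 2 (valence 4) → 2 H
  atom 6: C, bond orders sum to 2 (valence 4) → 2 H
  atom 7: C, bond orders sum to 3 (valence 4) → 1 H
  atom 8: C, bond orders sum to 4 (valence 4) → 0 H
  atom 9: O, bond orders sum to 2 (valence 2) → 0 H
  atom 10: O, bond orders sum to 1 (valence 2) → 1 H
  atom 11: C, bond orders sum to 2 (valence 4) → 2 H
  atom 12: C, bond orders sum to 3 (valence 4) → 1 H
  atom 13: F (halogen, monovalent) → 0 H
Total hydrogens: 15.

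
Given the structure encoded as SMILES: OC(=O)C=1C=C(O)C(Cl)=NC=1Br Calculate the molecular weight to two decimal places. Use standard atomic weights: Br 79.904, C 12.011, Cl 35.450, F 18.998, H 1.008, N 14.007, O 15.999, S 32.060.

First, the molecular formula is C6H3BrClNO3 (counting implicit H from valence).
  Br: 1 × 79.904 = 79.904
  C: 6 × 12.011 = 72.066
  Cl: 1 × 35.450 = 35.450
  H: 3 × 1.008 = 3.024
  N: 1 × 14.007 = 14.007
  O: 3 × 15.999 = 47.997
Sum: 1×79.904 + 6×12.011 + 1×35.450 + 3×1.008 + 1×14.007 + 3×15.999 = 252.448 → 252.45 g/mol.

252.45 g/mol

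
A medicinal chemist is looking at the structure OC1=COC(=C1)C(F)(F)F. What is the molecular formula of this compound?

C5H3F3O2

Walk through each heavy atom and fill implicit hydrogens from standard valence (C 4, N 3, O 2, S 2, halogen 1):
  atom 1: O, bond orders sum to 1 (valence 2) → 1 H
  atom 2: C, bond orders sum to 4 (valence 4) → 0 H
  atom 3: C, bond orders sum to 3 (valence 4) → 1 H
  atom 4: O, bond orders sum to 2 (valence 2) → 0 H
  atom 5: C, bond orders sum to 4 (valence 4) → 0 H
  atom 6: C, bond orders sum to 3 (valence 4) → 1 H
  atom 7: C, bond orders sum to 4 (valence 4) → 0 H
  atom 8: F (halogen, monovalent) → 0 H
  atom 9: F (halogen, monovalent) → 0 H
  atom 10: F (halogen, monovalent) → 0 H
Totals → C:5, H:3, F:3, O:2.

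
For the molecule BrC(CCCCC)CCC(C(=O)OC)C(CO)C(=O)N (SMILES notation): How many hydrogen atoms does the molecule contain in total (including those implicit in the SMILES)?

26

Walk through each heavy atom and fill implicit hydrogens from standard valence (C 4, N 3, O 2, S 2, halogen 1):
  atom 1: Br (halogen, monovalent) → 0 H
  atom 2: C, bond orders sum to 3 (valence 4) → 1 H
  atom 3: C, bond orders sum to 2 (valence 4) → 2 H
  atom 4: C, bond orders sum to 2 (valence 4) → 2 H
  atom 5: C, bond orders sum to 2 (valence 4) → 2 H
  atom 6: C, bond orders sum to 2 (valence 4) → 2 H
  atom 7: C, bond orders sum to 1 (valence 4) → 3 H
  atom 8: C, bond orders sum to 2 (valence 4) → 2 H
  atom 9: C, bond orders sum to 2 (valence 4) → 2 H
  atom 10: C, bond orders sum to 3 (valence 4) → 1 H
  atom 11: C, bond orders sum to 4 (valence 4) → 0 H
  atom 12: O, bond orders sum to 2 (valence 2) → 0 H
  atom 13: O, bond orders sum to 2 (valence 2) → 0 H
  atom 14: C, bond orders sum to 1 (valence 4) → 3 H
  atom 15: C, bond orders sum to 3 (valence 4) → 1 H
  atom 16: C, bond orders sum to 2 (valence 4) → 2 H
  atom 17: O, bond orders sum to 1 (valence 2) → 1 H
  atom 18: C, bond orders sum to 4 (valence 4) → 0 H
  atom 19: O, bond orders sum to 2 (valence 2) → 0 H
  atom 20: N, bond orders sum to 1 (valence 3) → 2 H
Total hydrogens: 26.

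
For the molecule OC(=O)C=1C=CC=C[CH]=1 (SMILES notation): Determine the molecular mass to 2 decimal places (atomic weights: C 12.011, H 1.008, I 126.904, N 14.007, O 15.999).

122.12 g/mol

First, the molecular formula is C7H6O2 (counting implicit H from valence).
  C: 7 × 12.011 = 84.077
  H: 6 × 1.008 = 6.048
  O: 2 × 15.999 = 31.998
Sum: 7×12.011 + 6×1.008 + 2×15.999 = 122.123 → 122.12 g/mol.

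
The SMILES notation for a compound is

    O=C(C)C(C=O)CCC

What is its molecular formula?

Walk through each heavy atom and fill implicit hydrogens from standard valence (C 4, N 3, O 2, S 2, halogen 1):
  atom 1: O, bond orders sum to 2 (valence 2) → 0 H
  atom 2: C, bond orders sum to 4 (valence 4) → 0 H
  atom 3: C, bond orders sum to 1 (valence 4) → 3 H
  atom 4: C, bond orders sum to 3 (valence 4) → 1 H
  atom 5: C, bond orders sum to 3 (valence 4) → 1 H
  atom 6: O, bond orders sum to 2 (valence 2) → 0 H
  atom 7: C, bond orders sum to 2 (valence 4) → 2 H
  atom 8: C, bond orders sum to 2 (valence 4) → 2 H
  atom 9: C, bond orders sum to 1 (valence 4) → 3 H
Totals → C:7, H:12, O:2.

C7H12O2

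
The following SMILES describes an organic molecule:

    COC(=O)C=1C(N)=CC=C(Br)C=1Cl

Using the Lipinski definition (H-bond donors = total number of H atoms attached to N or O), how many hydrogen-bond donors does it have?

2

Donors: find every N or O and count the H atoms it carries.
  atom 2 (O): bond orders sum to 2 → 0 H
  atom 4 (O): bond orders sum to 2 → 0 H
  atom 7 (N): bond orders sum to 1 → 2 H
Lipinski HBD = 2.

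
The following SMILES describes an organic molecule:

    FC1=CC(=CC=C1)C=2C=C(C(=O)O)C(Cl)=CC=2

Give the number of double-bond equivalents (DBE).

9

Molecular formula: C13H8ClFO2.
DoU = (2C + 2 + N − H − X) / 2, where X is the halogen count and O/S are ignored.
    = (2·13 + 2 + 0 − 8 − 2) / 2 = 18 / 2 = 9.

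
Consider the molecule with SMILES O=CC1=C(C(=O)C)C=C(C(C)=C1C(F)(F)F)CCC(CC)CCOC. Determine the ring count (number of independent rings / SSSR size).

1

In SMILES, each pair of matching ring-closure digits denotes one ring-closing bond; the number of such bonds equals the number of independent rings.
Ring-closure bonds here: 1.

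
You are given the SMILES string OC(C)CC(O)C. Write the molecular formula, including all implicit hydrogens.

Walk through each heavy atom and fill implicit hydrogens from standard valence (C 4, N 3, O 2, S 2, halogen 1):
  atom 1: O, bond orders sum to 1 (valence 2) → 1 H
  atom 2: C, bond orders sum to 3 (valence 4) → 1 H
  atom 3: C, bond orders sum to 1 (valence 4) → 3 H
  atom 4: C, bond orders sum to 2 (valence 4) → 2 H
  atom 5: C, bond orders sum to 3 (valence 4) → 1 H
  atom 6: O, bond orders sum to 1 (valence 2) → 1 H
  atom 7: C, bond orders sum to 1 (valence 4) → 3 H
Totals → C:5, H:12, O:2.
In Hill order: C5H12O2.

C5H12O2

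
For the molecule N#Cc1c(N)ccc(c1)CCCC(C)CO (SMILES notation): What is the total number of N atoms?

2

Scan the SMILES for N atoms (remember two-letter symbols like Cl and Br are single atoms).
Nitrogen count: 2.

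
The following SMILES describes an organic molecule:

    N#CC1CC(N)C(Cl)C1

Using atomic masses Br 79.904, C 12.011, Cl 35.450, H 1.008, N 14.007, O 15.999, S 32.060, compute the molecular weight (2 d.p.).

144.60 g/mol

First, the molecular formula is C6H9ClN2 (counting implicit H from valence).
  C: 6 × 12.011 = 72.066
  Cl: 1 × 35.450 = 35.450
  H: 9 × 1.008 = 9.072
  N: 2 × 14.007 = 28.014
Sum: 6×12.011 + 1×35.450 + 9×1.008 + 2×14.007 = 144.602 → 144.60 g/mol.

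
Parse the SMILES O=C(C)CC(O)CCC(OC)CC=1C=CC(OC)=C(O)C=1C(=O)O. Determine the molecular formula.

Walk through each heavy atom and fill implicit hydrogens from standard valence (C 4, N 3, O 2, S 2, halogen 1):
  atom 1: O, bond orders sum to 2 (valence 2) → 0 H
  atom 2: C, bond orders sum to 4 (valence 4) → 0 H
  atom 3: C, bond orders sum to 1 (valence 4) → 3 H
  atom 4: C, bond orders sum to 2 (valence 4) → 2 H
  atom 5: C, bond orders sum to 3 (valence 4) → 1 H
  atom 6: O, bond orders sum to 1 (valence 2) → 1 H
  atom 7: C, bond orders sum to 2 (valence 4) → 2 H
  atom 8: C, bond orders sum to 2 (valence 4) → 2 H
  atom 9: C, bond orders sum to 3 (valence 4) → 1 H
  atom 10: O, bond orders sum to 2 (valence 2) → 0 H
  atom 11: C, bond orders sum to 1 (valence 4) → 3 H
  atom 12: C, bond orders sum to 2 (valence 4) → 2 H
  atom 13: C, bond orders sum to 4 (valence 4) → 0 H
  atom 14: C, bond orders sum to 3 (valence 4) → 1 H
  atom 15: C, bond orders sum to 3 (valence 4) → 1 H
  atom 16: C, bond orders sum to 4 (valence 4) → 0 H
  atom 17: O, bond orders sum to 2 (valence 2) → 0 H
  atom 18: C, bond orders sum to 1 (valence 4) → 3 H
  atom 19: C, bond orders sum to 4 (valence 4) → 0 H
  atom 20: O, bond orders sum to 1 (valence 2) → 1 H
  atom 21: C, bond orders sum to 4 (valence 4) → 0 H
  atom 22: C, bond orders sum to 4 (valence 4) → 0 H
  atom 23: O, bond orders sum to 2 (valence 2) → 0 H
  atom 24: O, bond orders sum to 1 (valence 2) → 1 H
Totals → C:17, H:24, O:7.
In Hill order: C17H24O7.

C17H24O7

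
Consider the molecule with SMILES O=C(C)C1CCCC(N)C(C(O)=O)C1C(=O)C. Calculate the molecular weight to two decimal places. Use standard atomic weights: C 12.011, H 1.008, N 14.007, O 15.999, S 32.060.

First, the molecular formula is C12H19NO4 (counting implicit H from valence).
  C: 12 × 12.011 = 144.132
  H: 19 × 1.008 = 19.152
  N: 1 × 14.007 = 14.007
  O: 4 × 15.999 = 63.996
Sum: 12×12.011 + 19×1.008 + 1×14.007 + 4×15.999 = 241.287 → 241.29 g/mol.

241.29 g/mol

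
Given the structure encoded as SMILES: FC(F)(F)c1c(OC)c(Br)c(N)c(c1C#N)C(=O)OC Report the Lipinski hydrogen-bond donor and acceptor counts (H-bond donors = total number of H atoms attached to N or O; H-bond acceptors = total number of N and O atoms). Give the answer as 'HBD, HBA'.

Donors: find every N or O and count the H atoms it carries.
  atom 7 (O): bond orders sum to 2 → 0 H
  atom 12 (N): bond orders sum to 1 → 2 H
  atom 16 (N): bond orders sum to 3 → 0 H
  atom 18 (O): bond orders sum to 2 → 0 H
  atom 19 (O): bond orders sum to 2 → 0 H
Lipinski HBD = 2.
Acceptors: N atoms = 2, O atoms = 3 → HBA = 5.

2, 5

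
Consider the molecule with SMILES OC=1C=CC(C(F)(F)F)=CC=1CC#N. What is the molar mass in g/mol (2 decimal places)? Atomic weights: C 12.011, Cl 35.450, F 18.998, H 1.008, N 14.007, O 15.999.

First, the molecular formula is C9H6F3NO (counting implicit H from valence).
  C: 9 × 12.011 = 108.099
  F: 3 × 18.998 = 56.994
  H: 6 × 1.008 = 6.048
  N: 1 × 14.007 = 14.007
  O: 1 × 15.999 = 15.999
Sum: 9×12.011 + 3×18.998 + 6×1.008 + 1×14.007 + 1×15.999 = 201.147 → 201.15 g/mol.

201.15 g/mol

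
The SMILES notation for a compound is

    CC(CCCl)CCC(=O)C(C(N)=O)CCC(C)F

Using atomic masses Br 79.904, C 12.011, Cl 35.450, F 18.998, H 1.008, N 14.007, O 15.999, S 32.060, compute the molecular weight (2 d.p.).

First, the molecular formula is C13H23ClFNO2 (counting implicit H from valence).
  C: 13 × 12.011 = 156.143
  Cl: 1 × 35.450 = 35.450
  F: 1 × 18.998 = 18.998
  H: 23 × 1.008 = 23.184
  N: 1 × 14.007 = 14.007
  O: 2 × 15.999 = 31.998
Sum: 13×12.011 + 1×35.450 + 1×18.998 + 23×1.008 + 1×14.007 + 2×15.999 = 279.780 → 279.78 g/mol.

279.78 g/mol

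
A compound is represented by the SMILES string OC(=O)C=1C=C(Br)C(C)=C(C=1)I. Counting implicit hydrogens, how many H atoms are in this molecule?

Walk through each heavy atom and fill implicit hydrogens from standard valence (C 4, N 3, O 2, S 2, halogen 1):
  atom 1: O, bond orders sum to 1 (valence 2) → 1 H
  atom 2: C, bond orders sum to 4 (valence 4) → 0 H
  atom 3: O, bond orders sum to 2 (valence 2) → 0 H
  atom 4: C, bond orders sum to 4 (valence 4) → 0 H
  atom 5: C, bond orders sum to 3 (valence 4) → 1 H
  atom 6: C, bond orders sum to 4 (valence 4) → 0 H
  atom 7: Br (halogen, monovalent) → 0 H
  atom 8: C, bond orders sum to 4 (valence 4) → 0 H
  atom 9: C, bond orders sum to 1 (valence 4) → 3 H
  atom 10: C, bond orders sum to 4 (valence 4) → 0 H
  atom 11: C, bond orders sum to 3 (valence 4) → 1 H
  atom 12: I (halogen, monovalent) → 0 H
Total hydrogens: 6.

6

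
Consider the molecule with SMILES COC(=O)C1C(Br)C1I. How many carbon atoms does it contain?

Count every carbon token in the SMILES (each C, including those in ring-closure positions and inside branches).
Carbon count: 5.

5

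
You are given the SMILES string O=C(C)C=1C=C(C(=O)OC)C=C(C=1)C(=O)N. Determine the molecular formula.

C11H11NO4

Walk through each heavy atom and fill implicit hydrogens from standard valence (C 4, N 3, O 2, S 2, halogen 1):
  atom 1: O, bond orders sum to 2 (valence 2) → 0 H
  atom 2: C, bond orders sum to 4 (valence 4) → 0 H
  atom 3: C, bond orders sum to 1 (valence 4) → 3 H
  atom 4: C, bond orders sum to 4 (valence 4) → 0 H
  atom 5: C, bond orders sum to 3 (valence 4) → 1 H
  atom 6: C, bond orders sum to 4 (valence 4) → 0 H
  atom 7: C, bond orders sum to 4 (valence 4) → 0 H
  atom 8: O, bond orders sum to 2 (valence 2) → 0 H
  atom 9: O, bond orders sum to 2 (valence 2) → 0 H
  atom 10: C, bond orders sum to 1 (valence 4) → 3 H
  atom 11: C, bond orders sum to 3 (valence 4) → 1 H
  atom 12: C, bond orders sum to 4 (valence 4) → 0 H
  atom 13: C, bond orders sum to 3 (valence 4) → 1 H
  atom 14: C, bond orders sum to 4 (valence 4) → 0 H
  atom 15: O, bond orders sum to 2 (valence 2) → 0 H
  atom 16: N, bond orders sum to 1 (valence 3) → 2 H
Totals → C:11, H:11, N:1, O:4.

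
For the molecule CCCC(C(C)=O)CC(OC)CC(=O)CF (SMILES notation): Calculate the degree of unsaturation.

Degree of unsaturation = (number of rings) + (number of π bonds).
Ring closures in the SMILES: 0.
π bonds: 2 double bonds (each 1 DoU) → 2 DoU from unsaturation.
Total DoU = 0 + 2 = 2.

2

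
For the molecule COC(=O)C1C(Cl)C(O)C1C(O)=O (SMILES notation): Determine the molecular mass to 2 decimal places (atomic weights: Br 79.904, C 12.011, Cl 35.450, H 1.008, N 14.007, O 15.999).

208.59 g/mol

First, the molecular formula is C7H9ClO5 (counting implicit H from valence).
  C: 7 × 12.011 = 84.077
  Cl: 1 × 35.450 = 35.450
  H: 9 × 1.008 = 9.072
  O: 5 × 15.999 = 79.995
Sum: 7×12.011 + 1×35.450 + 9×1.008 + 5×15.999 = 208.594 → 208.59 g/mol.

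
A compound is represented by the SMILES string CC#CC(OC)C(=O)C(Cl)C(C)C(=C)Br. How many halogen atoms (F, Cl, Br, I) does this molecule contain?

Halogen atoms appear at heavy-atom positions 10, 15 (1×Br, 1×Cl).
Other groups present: 1 alkene, 1 alkyne, 1 ether, 1 ketone.
Halogen count: 2.

2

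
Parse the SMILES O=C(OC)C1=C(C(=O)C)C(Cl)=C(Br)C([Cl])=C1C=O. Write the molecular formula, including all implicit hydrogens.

C11H7BrCl2O4

Walk through each heavy atom and fill implicit hydrogens from standard valence (C 4, N 3, O 2, S 2, halogen 1):
  atom 1: O, bond orders sum to 2 (valence 2) → 0 H
  atom 2: C, bond orders sum to 4 (valence 4) → 0 H
  atom 3: O, bond orders sum to 2 (valence 2) → 0 H
  atom 4: C, bond orders sum to 1 (valence 4) → 3 H
  atom 5: C, bond orders sum to 4 (valence 4) → 0 H
  atom 6: C, bond orders sum to 4 (valence 4) → 0 H
  atom 7: C, bond orders sum to 4 (valence 4) → 0 H
  atom 8: O, bond orders sum to 2 (valence 2) → 0 H
  atom 9: C, bond orders sum to 1 (valence 4) → 3 H
  atom 10: C, bond orders sum to 4 (valence 4) → 0 H
  atom 11: Cl (halogen, monovalent) → 0 H
  atom 12: C, bond orders sum to 4 (valence 4) → 0 H
  atom 13: Br (halogen, monovalent) → 0 H
  atom 14: C, bond orders sum to 4 (valence 4) → 0 H
  atom 15: Cl with explicit H count 0
  atom 16: C, bond orders sum to 4 (valence 4) → 0 H
  atom 17: C, bond orders sum to 3 (valence 4) → 1 H
  atom 18: O, bond orders sum to 2 (valence 2) → 0 H
Totals → C:11, H:7, Br:1, Cl:2, O:4.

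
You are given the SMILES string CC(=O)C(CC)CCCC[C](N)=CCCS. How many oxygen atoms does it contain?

Scan the SMILES for O atoms (remember two-letter symbols like Cl and Br are single atoms).
Oxygen count: 1.

1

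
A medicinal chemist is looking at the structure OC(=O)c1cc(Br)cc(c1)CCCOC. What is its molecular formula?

C11H13BrO3

Walk through each heavy atom and fill implicit hydrogens from standard valence (C 4, N 3, O 2, S 2, halogen 1); for lowercase aromatic atoms, an aromatic c carries 1 H when it has two neighbours and 0 H with three, and aromatic n carries 0 H:
  atom 1: O, bond orders sum to 1 (valence 2) → 1 H
  atom 2: C, bond orders sum to 4 (valence 4) → 0 H
  atom 3: O, bond orders sum to 2 (valence 2) → 0 H
  atom 4: aromatic c, 3 neighbours → 0 H
  atom 5: aromatic c, 2 neighbours → 1 H
  atom 6: aromatic c, 3 neighbours → 0 H
  atom 7: Br (halogen, monovalent) → 0 H
  atom 8: aromatic c, 2 neighbours → 1 H
  atom 9: aromatic c, 3 neighbours → 0 H
  atom 10: aromatic c, 2 neighbours → 1 H
  atom 11: C, bond orders sum to 2 (valence 4) → 2 H
  atom 12: C, bond orders sum to 2 (valence 4) → 2 H
  atom 13: C, bond orders sum to 2 (valence 4) → 2 H
  atom 14: O, bond orders sum to 2 (valence 2) → 0 H
  atom 15: C, bond orders sum to 1 (valence 4) → 3 H
Totals → C:11, H:13, Br:1, O:3.
In Hill order: C11H13BrO3.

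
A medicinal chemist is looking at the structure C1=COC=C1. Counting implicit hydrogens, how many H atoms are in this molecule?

Walk through each heavy atom and fill implicit hydrogens from standard valence (C 4, N 3, O 2, S 2, halogen 1):
  atom 1: C, bond orders sum to 3 (valence 4) → 1 H
  atom 2: C, bond orders sum to 3 (valence 4) → 1 H
  atom 3: O, bond orders sum to 2 (valence 2) → 0 H
  atom 4: C, bond orders sum to 3 (valence 4) → 1 H
  atom 5: C, bond orders sum to 3 (valence 4) → 1 H
Total hydrogens: 4.

4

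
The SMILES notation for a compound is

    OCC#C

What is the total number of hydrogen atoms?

4

Walk through each heavy atom and fill implicit hydrogens from standard valence (C 4, N 3, O 2, S 2, halogen 1):
  atom 1: O, bond orders sum to 1 (valence 2) → 1 H
  atom 2: C, bond orders sum to 2 (valence 4) → 2 H
  atom 3: C, bond orders sum to 4 (valence 4) → 0 H
  atom 4: C, bond orders sum to 3 (valence 4) → 1 H
Total hydrogens: 4.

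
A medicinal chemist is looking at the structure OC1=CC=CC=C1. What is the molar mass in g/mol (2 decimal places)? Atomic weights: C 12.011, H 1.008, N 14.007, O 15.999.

First, the molecular formula is C6H6O (counting implicit H from valence).
  C: 6 × 12.011 = 72.066
  H: 6 × 1.008 = 6.048
  O: 1 × 15.999 = 15.999
Sum: 6×12.011 + 6×1.008 + 1×15.999 = 94.113 → 94.11 g/mol.

94.11 g/mol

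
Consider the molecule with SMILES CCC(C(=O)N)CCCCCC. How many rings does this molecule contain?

In SMILES, each pair of matching ring-closure digits denotes one ring-closing bond; the number of such bonds equals the number of independent rings.
Ring-closure bonds here: 0.

0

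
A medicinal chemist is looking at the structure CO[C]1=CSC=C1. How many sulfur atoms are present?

1

Scan the SMILES for S atoms (remember two-letter symbols like Cl and Br are single atoms).
Sulfur count: 1.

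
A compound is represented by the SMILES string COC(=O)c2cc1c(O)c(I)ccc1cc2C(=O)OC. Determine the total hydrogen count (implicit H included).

11

Walk through each heavy atom and fill implicit hydrogens from standard valence (C 4, N 3, O 2, S 2, halogen 1); for lowercase aromatic atoms, an aromatic c carries 1 H when it has two neighbours and 0 H with three, and aromatic n carries 0 H:
  atom 1: C, bond orders sum to 1 (valence 4) → 3 H
  atom 2: O, bond orders sum to 2 (valence 2) → 0 H
  atom 3: C, bond orders sum to 4 (valence 4) → 0 H
  atom 4: O, bond orders sum to 2 (valence 2) → 0 H
  atom 5: aromatic c, 3 neighbours → 0 H
  atom 6: aromatic c, 2 neighbours → 1 H
  atom 7: aromatic c, 3 neighbours → 0 H
  atom 8: aromatic c, 3 neighbours → 0 H
  atom 9: O, bond orders sum to 1 (valence 2) → 1 H
  atom 10: aromatic c, 3 neighbours → 0 H
  atom 11: I (halogen, monovalent) → 0 H
  atom 12: aromatic c, 2 neighbours → 1 H
  atom 13: aromatic c, 2 neighbours → 1 H
  atom 14: aromatic c, 3 neighbours → 0 H
  atom 15: aromatic c, 2 neighbours → 1 H
  atom 16: aromatic c, 3 neighbours → 0 H
  atom 17: C, bond orders sum to 4 (valence 4) → 0 H
  atom 18: O, bond orders sum to 2 (valence 2) → 0 H
  atom 19: O, bond orders sum to 2 (valence 2) → 0 H
  atom 20: C, bond orders sum to 1 (valence 4) → 3 H
Total hydrogens: 11.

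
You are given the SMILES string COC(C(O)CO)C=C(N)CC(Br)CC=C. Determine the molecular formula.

Walk through each heavy atom and fill implicit hydrogens from standard valence (C 4, N 3, O 2, S 2, halogen 1):
  atom 1: C, bond orders sum to 1 (valence 4) → 3 H
  atom 2: O, bond orders sum to 2 (valence 2) → 0 H
  atom 3: C, bond orders sum to 3 (valence 4) → 1 H
  atom 4: C, bond orders sum to 3 (valence 4) → 1 H
  atom 5: O, bond orders sum to 1 (valence 2) → 1 H
  atom 6: C, bond orders sum to 2 (valence 4) → 2 H
  atom 7: O, bond orders sum to 1 (valence 2) → 1 H
  atom 8: C, bond orders sum to 3 (valence 4) → 1 H
  atom 9: C, bond orders sum to 4 (valence 4) → 0 H
  atom 10: N, bond orders sum to 1 (valence 3) → 2 H
  atom 11: C, bond orders sum to 2 (valence 4) → 2 H
  atom 12: C, bond orders sum to 3 (valence 4) → 1 H
  atom 13: Br (halogen, monovalent) → 0 H
  atom 14: C, bond orders sum to 2 (valence 4) → 2 H
  atom 15: C, bond orders sum to 3 (valence 4) → 1 H
  atom 16: C, bond orders sum to 2 (valence 4) → 2 H
Totals → C:11, H:20, Br:1, N:1, O:3.

C11H20BrNO3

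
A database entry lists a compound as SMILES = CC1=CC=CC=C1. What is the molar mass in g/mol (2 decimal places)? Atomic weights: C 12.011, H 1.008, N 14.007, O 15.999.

92.14 g/mol

First, the molecular formula is C7H8 (counting implicit H from valence).
  C: 7 × 12.011 = 84.077
  H: 8 × 1.008 = 8.064
Sum: 7×12.011 + 8×1.008 = 92.141 → 92.14 g/mol.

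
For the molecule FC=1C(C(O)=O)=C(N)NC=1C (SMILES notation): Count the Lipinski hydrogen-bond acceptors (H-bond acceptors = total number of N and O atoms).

4

N atoms: 2; O atoms: 2.
Lipinski HBA = 2 + 2 = 4.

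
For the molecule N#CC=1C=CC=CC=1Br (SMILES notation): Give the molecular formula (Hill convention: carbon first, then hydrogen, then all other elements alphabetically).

C7H4BrN

Walk through each heavy atom and fill implicit hydrogens from standard valence (C 4, N 3, O 2, S 2, halogen 1):
  atom 1: N, bond orders sum to 3 (valence 3) → 0 H
  atom 2: C, bond orders sum to 4 (valence 4) → 0 H
  atom 3: C, bond orders sum to 4 (valence 4) → 0 H
  atom 4: C, bond orders sum to 3 (valence 4) → 1 H
  atom 5: C, bond orders sum to 3 (valence 4) → 1 H
  atom 6: C, bond orders sum to 3 (valence 4) → 1 H
  atom 7: C, bond orders sum to 3 (valence 4) → 1 H
  atom 8: C, bond orders sum to 4 (valence 4) → 0 H
  atom 9: Br (halogen, monovalent) → 0 H
Totals → C:7, H:4, Br:1, N:1.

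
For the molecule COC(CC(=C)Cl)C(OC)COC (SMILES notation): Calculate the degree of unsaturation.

Molecular formula: C9H17ClO3.
DoU = (2C + 2 + N − H − X) / 2, where X is the halogen count and O/S are ignored.
    = (2·9 + 2 + 0 − 17 − 1) / 2 = 2 / 2 = 1.

1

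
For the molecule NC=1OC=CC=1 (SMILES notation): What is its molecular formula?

C4H5NO

Walk through each heavy atom and fill implicit hydrogens from standard valence (C 4, N 3, O 2, S 2, halogen 1):
  atom 1: N, bond orders sum to 1 (valence 3) → 2 H
  atom 2: C, bond orders sum to 4 (valence 4) → 0 H
  atom 3: O, bond orders sum to 2 (valence 2) → 0 H
  atom 4: C, bond orders sum to 3 (valence 4) → 1 H
  atom 5: C, bond orders sum to 3 (valence 4) → 1 H
  atom 6: C, bond orders sum to 3 (valence 4) → 1 H
Totals → C:4, H:5, N:1, O:1.
In Hill order: C4H5NO.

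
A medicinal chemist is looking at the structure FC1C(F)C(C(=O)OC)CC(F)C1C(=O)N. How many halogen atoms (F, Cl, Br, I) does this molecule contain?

Halogen atoms appear at heavy-atom positions 1, 4, 12 (3×F).
Other groups present: 1 amide, 1 ester.
Halogen count: 3.

3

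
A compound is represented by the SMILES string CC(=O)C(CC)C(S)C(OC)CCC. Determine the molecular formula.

Walk through each heavy atom and fill implicit hydrogens from standard valence (C 4, N 3, O 2, S 2, halogen 1):
  atom 1: C, bond orders sum to 1 (valence 4) → 3 H
  atom 2: C, bond orders sum to 4 (valence 4) → 0 H
  atom 3: O, bond orders sum to 2 (valence 2) → 0 H
  atom 4: C, bond orders sum to 3 (valence 4) → 1 H
  atom 5: C, bond orders sum to 2 (valence 4) → 2 H
  atom 6: C, bond orders sum to 1 (valence 4) → 3 H
  atom 7: C, bond orders sum to 3 (valence 4) → 1 H
  atom 8: S, bond orders sum to 1 (valence 2) → 1 H
  atom 9: C, bond orders sum to 3 (valence 4) → 1 H
  atom 10: O, bond orders sum to 2 (valence 2) → 0 H
  atom 11: C, bond orders sum to 1 (valence 4) → 3 H
  atom 12: C, bond orders sum to 2 (valence 4) → 2 H
  atom 13: C, bond orders sum to 2 (valence 4) → 2 H
  atom 14: C, bond orders sum to 1 (valence 4) → 3 H
Totals → C:11, H:22, O:2, S:1.
In Hill order: C11H22O2S.

C11H22O2S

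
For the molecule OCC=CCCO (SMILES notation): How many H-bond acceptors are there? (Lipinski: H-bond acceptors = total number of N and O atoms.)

2

N atoms: 0; O atoms: 2.
Lipinski HBA = 0 + 2 = 2.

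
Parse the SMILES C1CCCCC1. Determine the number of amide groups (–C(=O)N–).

Scan the SMILES for the amide motif — none present.

0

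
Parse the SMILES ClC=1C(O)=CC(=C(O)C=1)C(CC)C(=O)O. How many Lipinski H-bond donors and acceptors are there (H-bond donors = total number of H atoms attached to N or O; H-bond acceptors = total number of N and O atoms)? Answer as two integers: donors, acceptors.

Donors: find every N or O and count the H atoms it carries.
  atom 4 (O): bond orders sum to 1 → 1 H
  atom 8 (O): bond orders sum to 1 → 1 H
  atom 14 (O): bond orders sum to 2 → 0 H
  atom 15 (O): bond orders sum to 1 → 1 H
Lipinski HBD = 3.
Acceptors: N atoms = 0, O atoms = 4 → HBA = 4.

3, 4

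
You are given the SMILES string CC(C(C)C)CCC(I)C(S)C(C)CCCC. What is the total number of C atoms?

15

Count every carbon token in the SMILES (each C, including those in ring-closure positions and inside branches).
Carbon count: 15.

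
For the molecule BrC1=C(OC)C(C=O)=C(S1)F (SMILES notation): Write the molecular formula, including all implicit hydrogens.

Walk through each heavy atom and fill implicit hydrogens from standard valence (C 4, N 3, O 2, S 2, halogen 1):
  atom 1: Br (halogen, monovalent) → 0 H
  atom 2: C, bond orders sum to 4 (valence 4) → 0 H
  atom 3: C, bond orders sum to 4 (valence 4) → 0 H
  atom 4: O, bond orders sum to 2 (valence 2) → 0 H
  atom 5: C, bond orders sum to 1 (valence 4) → 3 H
  atom 6: C, bond orders sum to 4 (valence 4) → 0 H
  atom 7: C, bond orders sum to 3 (valence 4) → 1 H
  atom 8: O, bond orders sum to 2 (valence 2) → 0 H
  atom 9: C, bond orders sum to 4 (valence 4) → 0 H
  atom 10: S, bond orders sum to 2 (valence 2) → 0 H
  atom 11: F (halogen, monovalent) → 0 H
Totals → C:6, H:4, Br:1, F:1, O:2, S:1.

C6H4BrFO2S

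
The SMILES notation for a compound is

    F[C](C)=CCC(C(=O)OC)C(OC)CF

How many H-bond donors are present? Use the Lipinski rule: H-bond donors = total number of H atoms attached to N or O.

Donors: find every N or O and count the H atoms it carries.
  atom 8 (O): bond orders sum to 2 → 0 H
  atom 9 (O): bond orders sum to 2 → 0 H
  atom 12 (O): bond orders sum to 2 → 0 H
Lipinski HBD = 0.

0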